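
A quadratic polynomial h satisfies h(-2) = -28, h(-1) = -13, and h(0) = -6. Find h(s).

Write h(s) = as^2 + bs + c. Substituting each data point gives a linear system:
  4a - 2b + c = -28
  a - b + c = -13
  c = -6
Solving the system yields a = -4, b = 3, c = -6.
So h(s) = -4s² + 3s - 6.
Check: h(0) = -6. ✓

h(s) = -4s^2 + 3s - 6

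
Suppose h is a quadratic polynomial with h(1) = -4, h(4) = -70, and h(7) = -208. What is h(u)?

Write h(u) = au^2 + bu + c. Substituting each data point gives a linear system:
  a + b + c = -4
  16a + 4b + c = -70
  49a + 7b + c = -208
Solving the system yields a = -4, b = -2, c = 2.
So h(u) = -4u² - 2u + 2.
Check: h(7) = -208. ✓

h(u) = -4u^2 - 2u + 2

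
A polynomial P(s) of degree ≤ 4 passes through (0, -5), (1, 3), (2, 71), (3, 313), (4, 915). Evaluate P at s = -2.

63

Write P(s) = as^4 + bs^3 + cs^2 + ds + e. Substituting each data point gives a linear system:
  e = -5
  a + b + c + d + e = 3
  16a + 8b + 4c + 2d + e = 71
  81a + 27b + 9c + 3d + e = 313
  256a + 64b + 16c + 4d + e = 915
Solving the system yields a = 3, b = 1, c = 6, d = -2, e = -5.
So P(s) = 3s^4 + s^3 + 6s^2 - 2s - 5.
Then P(-2) = 63.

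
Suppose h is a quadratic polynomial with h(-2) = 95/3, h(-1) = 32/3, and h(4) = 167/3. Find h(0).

Write h(u) = au^2 + bu + c. Substituting each data point gives a linear system:
  4a - 2b + c = 95/3
  a - b + c = 32/3
  16a + 4b + c = 167/3
Solving the system yields a = 5, b = -6, c = -1/3.
So h(u) = 5u² - 6u - 1/3.
Then h(0) = -1/3.

-1/3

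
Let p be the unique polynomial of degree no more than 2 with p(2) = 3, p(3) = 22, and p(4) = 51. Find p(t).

p(t) = 5t^2 - 6t - 5

Write p(t) = at^2 + bt + c. Substituting each data point gives a linear system:
  4a + 2b + c = 3
  9a + 3b + c = 22
  16a + 4b + c = 51
Solving the system yields a = 5, b = -6, c = -5.
So p(t) = 5t² - 6t - 5.
Check: p(4) = 51. ✓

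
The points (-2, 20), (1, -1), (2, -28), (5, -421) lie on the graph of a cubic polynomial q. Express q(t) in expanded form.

q(t) = -3t^3 - 2t^2 + 4

Write q(t) = at^3 + bt^2 + ct + d. Substituting each data point gives a linear system:
  -8a + 4b - 2c + d = 20
  a + b + c + d = -1
  8a + 4b + 2c + d = -28
  125a + 25b + 5c + d = -421
Solving the system yields a = -3, b = -2, c = 0, d = 4.
So q(t) = -3t^3 - 2t^2 + 4.
Check: q(1) = -1. ✓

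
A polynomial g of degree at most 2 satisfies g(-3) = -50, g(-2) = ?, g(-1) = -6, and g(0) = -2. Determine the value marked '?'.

-22

On equispaced nodes a degree-2 polynomial has vanishing third forward difference, so
  - g(-3) + 3·g(-2) - 3·g(-1) + g(0) = 0.
Substituting the known values and solving for g(-2):
  3·g(-2) = -66
  g(-2) = -22.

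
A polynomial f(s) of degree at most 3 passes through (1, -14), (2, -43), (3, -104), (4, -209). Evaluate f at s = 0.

Forward differences of the values at s = 1, 2, 3, 4:
  f  : -14  -43  -104  -209
  Δ  : -29  -61  -105
  Δ^2: -32  -44
  Δ^3: -12
The third differences are constant, confirming degree 3.
Interpolating (Newton forward form) and evaluating at s = 0 gives f(0) = -5.

-5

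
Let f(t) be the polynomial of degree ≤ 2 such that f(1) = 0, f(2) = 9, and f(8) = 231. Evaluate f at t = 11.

Write f(t) = at^2 + bt + c. Substituting each data point gives a linear system:
  a + b + c = 0
  4a + 2b + c = 9
  64a + 8b + c = 231
Solving the system yields a = 4, b = -3, c = -1.
So f(t) = 4t² - 3t - 1.
Then f(11) = 450.

450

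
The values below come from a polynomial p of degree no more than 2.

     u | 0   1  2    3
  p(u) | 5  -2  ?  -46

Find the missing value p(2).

The 3 known points determine the degree-2 polynomial uniquely.
Write p(u) = au^2 + bu + c. Substituting each data point gives a linear system:
  c = 5
  a + b + c = -2
  9a + 3b + c = -46
Solving the system yields a = -5, b = -2, c = 5.
So p(u) = -5u^2 - 2u + 5.
Then p(2) = -19.

-19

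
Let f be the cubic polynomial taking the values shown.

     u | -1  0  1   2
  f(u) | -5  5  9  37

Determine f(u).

f(u) = 5u^3 - 3u^2 + 2u + 5

Write f(u) = au^3 + bu^2 + cu + d. Substituting each data point gives a linear system:
  -a + b - c + d = -5
  d = 5
  a + b + c + d = 9
  8a + 4b + 2c + d = 37
Solving the system yields a = 5, b = -3, c = 2, d = 5.
So f(u) = 5u³ - 3u² + 2u + 5.
Check: f(0) = 5. ✓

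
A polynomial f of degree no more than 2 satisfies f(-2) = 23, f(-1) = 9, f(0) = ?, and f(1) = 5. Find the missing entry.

On equispaced nodes a degree-2 polynomial has vanishing third forward difference, so
  - f(-2) + 3·f(-1) - 3·f(0) + f(1) = 0.
Substituting the known values and solving for f(0):
  -3·f(0) = -9
  f(0) = 3.

3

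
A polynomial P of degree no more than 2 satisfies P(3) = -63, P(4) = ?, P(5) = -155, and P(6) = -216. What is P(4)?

On equispaced nodes a degree-2 polynomial has vanishing third forward difference, so
  - P(3) + 3·P(4) - 3·P(5) + P(6) = 0.
Substituting the known values and solving for P(4):
  3·P(4) = -312
  P(4) = -104.

-104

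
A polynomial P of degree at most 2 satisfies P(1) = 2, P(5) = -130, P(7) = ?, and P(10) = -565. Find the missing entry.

-268

The 3 known points determine the degree-2 polynomial uniquely.
Write P(u) = au^2 + bu + c. Substituting each data point gives a linear system:
  a + b + c = 2
  25a + 5b + c = -130
  100a + 10b + c = -565
Solving the system yields a = -6, b = 3, c = 5.
So P(u) = -6u² + 3u + 5.
Then P(7) = -268.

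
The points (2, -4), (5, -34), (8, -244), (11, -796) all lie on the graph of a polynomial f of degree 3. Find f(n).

Write f(n) = an^3 + bn^2 + cn + d. Substituting each data point gives a linear system:
  8a + 4b + 2c + d = -4
  125a + 25b + 5c + d = -34
  512a + 64b + 8c + d = -244
  1331a + 121b + 11c + d = -796
Solving the system yields a = -1, b = 5, c = -6, d = -4.
So f(n) = -n³ + 5n² - 6n - 4.
Check: f(5) = -34. ✓

f(n) = -n^3 + 5n^2 - 6n - 4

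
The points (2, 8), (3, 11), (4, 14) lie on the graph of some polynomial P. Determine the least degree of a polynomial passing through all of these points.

Forward differences of the values at u = 2, 3, 4:
  P  : 8  11  14
  Δ  : 3  3
  Δ^2: 0
The first differences are constant (3) and nonzero, while all higher differences vanish, so the minimal degree is 1.

1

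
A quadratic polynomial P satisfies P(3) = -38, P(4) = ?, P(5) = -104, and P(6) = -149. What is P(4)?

-67

On equispaced nodes a degree-2 polynomial has vanishing third forward difference, so
  - P(3) + 3·P(4) - 3·P(5) + P(6) = 0.
Substituting the known values and solving for P(4):
  3·P(4) = -201
  P(4) = -67.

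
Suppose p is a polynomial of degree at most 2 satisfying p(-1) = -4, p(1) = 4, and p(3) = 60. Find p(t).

Write p(t) = at^2 + bt + c. Substituting each data point gives a linear system:
  a - b + c = -4
  a + b + c = 4
  9a + 3b + c = 60
Solving the system yields a = 6, b = 4, c = -6.
So p(t) = 6t^2 + 4t - 6.
Check: p(-1) = -4. ✓

p(t) = 6t^2 + 4t - 6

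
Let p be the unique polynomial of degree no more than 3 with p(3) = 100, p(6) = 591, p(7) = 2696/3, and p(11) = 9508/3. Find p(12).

Write p(n) = an^3 + bn^2 + cn + d. Substituting each data point gives a linear system:
  27a + 9b + 3c + d = 100
  216a + 36b + 6c + d = 591
  343a + 49b + 7c + d = 2696/3
  1331a + 121b + 11c + d = 9508/3
Solving the system yields a = 2, b = 4, c = 5/3, d = 5.
So p(n) = 2n³ + 4n² + (5/3)n + 5.
Then p(12) = 4057.

4057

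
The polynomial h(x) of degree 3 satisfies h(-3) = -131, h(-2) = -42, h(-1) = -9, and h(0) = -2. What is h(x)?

Write h(x) = ax^3 + bx^2 + cx + d. Substituting each data point gives a linear system:
  -27a + 9b - 3c + d = -131
  -8a + 4b - 2c + d = -42
  -a + b - c + d = -9
  d = -2
Solving the system yields a = 5, b = 2, c = 4, d = -2.
So h(x) = 5x^3 + 2x^2 + 4x - 2.
Check: h(-1) = -9. ✓

h(x) = 5x^3 + 2x^2 + 4x - 2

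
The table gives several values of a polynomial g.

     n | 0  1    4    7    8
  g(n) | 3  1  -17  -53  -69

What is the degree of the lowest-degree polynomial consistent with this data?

Divided differences on the nodes 0, 1, 4, 7, 8:
  order 0: 3  1  -17  -53  -69
  order 1: -2  -6  -12  -16
  order 2: -1  -1  -1
  order 3: 0  0
  order 4: 0
The order-2 divided differences are all -1 (nonzero) and every higher order vanishes, so the data lies on a polynomial of degree exactly 2.

2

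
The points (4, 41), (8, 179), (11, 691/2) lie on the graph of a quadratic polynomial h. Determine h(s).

h(s) = 3s^2 - (3/2)s - 1

Write h(s) = as^2 + bs + c. Substituting each data point gives a linear system:
  16a + 4b + c = 41
  64a + 8b + c = 179
  121a + 11b + c = 691/2
Solving the system yields a = 3, b = -3/2, c = -1.
So h(s) = 3s² - (3/2)s - 1.
Check: h(11) = 691/2. ✓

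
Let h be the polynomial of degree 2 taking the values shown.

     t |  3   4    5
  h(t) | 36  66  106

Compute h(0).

6

Write h(t) = at^2 + bt + c. Substituting each data point gives a linear system:
  9a + 3b + c = 36
  16a + 4b + c = 66
  25a + 5b + c = 106
Solving the system yields a = 5, b = -5, c = 6.
So h(t) = 5t^2 - 5t + 6.
Then h(0) = 6.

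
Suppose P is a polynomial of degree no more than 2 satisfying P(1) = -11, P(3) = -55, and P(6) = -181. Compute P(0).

-1

Write P(u) = au^2 + bu + c. Substituting each data point gives a linear system:
  a + b + c = -11
  9a + 3b + c = -55
  36a + 6b + c = -181
Solving the system yields a = -4, b = -6, c = -1.
So P(u) = -4u^2 - 6u - 1.
Then P(0) = -1.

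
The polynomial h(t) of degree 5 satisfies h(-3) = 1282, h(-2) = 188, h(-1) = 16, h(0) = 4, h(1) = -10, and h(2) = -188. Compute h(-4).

5260

Write h(t) = at^5 + bt^4 + ct^3 + dt^2 + et + k. Substituting each data point gives a linear system:
  -243a + 81b - 27c + 9d - 3e + k = 1282
  -32a + 16b - 8c + 4d - 2e + k = 188
  -a + b - c + d - e + k = 16
  k = 4
  a + b + c + d + e + k = -10
  32a + 16b + 8c + 4d + 2e + k = -188
Solving the system yields a = -5, b = 0, c = -2, d = -1, e = -6, k = 4.
So h(t) = -5t⁵ - 2t³ - t² - 6t + 4.
Then h(-4) = 5260.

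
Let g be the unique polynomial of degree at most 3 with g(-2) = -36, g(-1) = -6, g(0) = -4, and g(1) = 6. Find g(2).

60

Write g(s) = as^3 + bs^2 + cs + d. Substituting each data point gives a linear system:
  -8a + 4b - 2c + d = -36
  -a + b - c + d = -6
  d = -4
  a + b + c + d = 6
Solving the system yields a = 6, b = 4, c = 0, d = -4.
So g(s) = 6s^3 + 4s^2 - 4.
Then g(2) = 60.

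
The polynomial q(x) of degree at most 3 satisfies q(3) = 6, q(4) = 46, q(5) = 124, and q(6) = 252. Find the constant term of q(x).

-6

Write q(x) = ax^3 + bx^2 + cx + d. Substituting each data point gives a linear system:
  27a + 9b + 3c + d = 6
  64a + 16b + 4c + d = 46
  125a + 25b + 5c + d = 124
  216a + 36b + 6c + d = 252
Solving the system yields a = 2, b = -5, c = 1, d = -6.
So q(x) = 2x^3 - 5x^2 + x - 6.
The constant term is -6.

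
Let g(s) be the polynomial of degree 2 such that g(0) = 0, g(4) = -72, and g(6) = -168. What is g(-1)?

Using the Lagrange interpolation formula with nodes 0, 4, 6:
  L_0(s) = (s - 4)(s - 6) / 24
  L_1(s) = s(s - 6) / -8
  L_2(s) = s(s - 4) / 12
Then g(s) = 0·L_0(s) - 72·L_1(s) - 168·L_2(s).
Expanding and collecting terms gives g(s) = -5s^2 + 2s.
Evaluating at s = -1: g(-1) = -7.

-7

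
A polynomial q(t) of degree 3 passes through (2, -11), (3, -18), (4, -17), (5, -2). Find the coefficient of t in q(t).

-1

Write q(t) = at^3 + bt^2 + ct + d. Substituting each data point gives a linear system:
  8a + 4b + 2c + d = -11
  27a + 9b + 3c + d = -18
  64a + 16b + 4c + d = -17
  125a + 25b + 5c + d = -2
Solving the system yields a = 1, b = -5, c = -1, d = 3.
So q(t) = t³ - 5t² - t + 3.
The coefficient of t is -1.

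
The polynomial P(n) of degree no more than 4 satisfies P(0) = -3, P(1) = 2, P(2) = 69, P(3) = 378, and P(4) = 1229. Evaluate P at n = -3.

Using the Lagrange interpolation formula with nodes 0, 1, 2, 3, 4:
  L_0(n) = (n - 1)(n - 2)(n - 3)(n - 4) / 24
  L_1(n) = n(n - 2)(n - 3)(n - 4) / -6
  L_2(n) = n(n - 1)(n - 3)(n - 4) / 4
  L_3(n) = n(n - 1)(n - 2)(n - 4) / -6
  L_4(n) = n(n - 1)(n - 2)(n - 3) / 24
Then P(n) = -3·L_0(n) + 2·L_1(n) + 69·L_2(n) + 378·L_3(n) + 1229·L_4(n).
Expanding and collecting terms gives P(n) = 5n^4 - 4n^2 + 4n - 3.
Evaluating at n = -3: P(-3) = 354.

354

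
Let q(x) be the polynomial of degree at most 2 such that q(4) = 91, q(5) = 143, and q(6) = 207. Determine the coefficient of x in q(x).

Write q(x) = ax^2 + bx + c. Substituting each data point gives a linear system:
  16a + 4b + c = 91
  25a + 5b + c = 143
  36a + 6b + c = 207
Solving the system yields a = 6, b = -2, c = 3.
So q(x) = 6x² - 2x + 3.
The coefficient of x is -2.

-2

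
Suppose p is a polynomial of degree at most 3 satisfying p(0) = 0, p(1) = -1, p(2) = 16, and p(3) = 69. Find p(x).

p(x) = 3x^3 - 4x

Write p(x) = ax^3 + bx^2 + cx + d. Substituting each data point gives a linear system:
  d = 0
  a + b + c + d = -1
  8a + 4b + 2c + d = 16
  27a + 9b + 3c + d = 69
Solving the system yields a = 3, b = 0, c = -4, d = 0.
So p(x) = 3x^3 - 4x.
Check: p(0) = 0. ✓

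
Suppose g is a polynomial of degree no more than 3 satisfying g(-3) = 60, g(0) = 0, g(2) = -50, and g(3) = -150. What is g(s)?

Using the Lagrange interpolation formula with nodes -3, 0, 2, 3:
  L_0(s) = s(s - 2)(s - 3) / -90
  L_1(s) = (s + 3)(s - 2)(s - 3) / 18
  L_2(s) = (s + 3)s(s - 3) / -10
  L_3(s) = (s + 3)s(s - 2) / 18
Then g(s) = 60·L_0(s) + 0·L_1(s) - 50·L_2(s) - 150·L_3(s).
Expanding and collecting terms gives g(s) = -4s³ - 5s² + s.
Check: g(0) = 0. ✓

g(s) = -4s^3 - 5s^2 + s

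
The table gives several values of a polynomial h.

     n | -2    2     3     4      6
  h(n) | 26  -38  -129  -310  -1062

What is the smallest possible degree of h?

3

Divided differences on the nodes -2, 2, 3, 4, 6:
  order 0: 26  -38  -129  -310  -1062
  order 1: -16  -91  -181  -376
  order 2: -15  -45  -65
  order 3: -5  -5
  order 4: 0
The order-3 divided differences are all -5 (nonzero) and every higher order vanishes, so the data lies on a polynomial of degree exactly 3.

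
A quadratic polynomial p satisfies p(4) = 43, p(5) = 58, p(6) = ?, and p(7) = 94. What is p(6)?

75

The 3 known points determine the degree-2 polynomial uniquely.
Write p(x) = ax^2 + bx + c. Substituting each data point gives a linear system:
  16a + 4b + c = 43
  25a + 5b + c = 58
  49a + 7b + c = 94
Solving the system yields a = 1, b = 6, c = 3.
So p(x) = x² + 6x + 3.
Then p(6) = 75.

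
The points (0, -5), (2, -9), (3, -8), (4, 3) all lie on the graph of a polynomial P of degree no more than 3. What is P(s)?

P(s) = s^3 - 4s^2 + 2s - 5

Write P(s) = as^3 + bs^2 + cs + d. Substituting each data point gives a linear system:
  d = -5
  8a + 4b + 2c + d = -9
  27a + 9b + 3c + d = -8
  64a + 16b + 4c + d = 3
Solving the system yields a = 1, b = -4, c = 2, d = -5.
So P(s) = s^3 - 4s^2 + 2s - 5.
Check: P(4) = 3. ✓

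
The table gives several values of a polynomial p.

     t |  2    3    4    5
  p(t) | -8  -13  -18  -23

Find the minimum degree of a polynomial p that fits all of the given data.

Forward differences of the values at t = 2, 3, 4, 5:
  p  : -8  -13  -18  -23
  Δ  : -5  -5  -5
  Δ^2: 0  0
  Δ^3: 0
The first differences are constant (-5) and nonzero, while all higher differences vanish, so the minimal degree is 1.

1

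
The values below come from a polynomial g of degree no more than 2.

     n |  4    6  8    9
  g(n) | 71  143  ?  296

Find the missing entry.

239

The 3 known points determine the degree-2 polynomial uniquely.
Write g(n) = an^2 + bn + c. Substituting each data point gives a linear system:
  16a + 4b + c = 71
  36a + 6b + c = 143
  81a + 9b + c = 296
Solving the system yields a = 3, b = 6, c = -1.
So g(n) = 3n^2 + 6n - 1.
Then g(8) = 239.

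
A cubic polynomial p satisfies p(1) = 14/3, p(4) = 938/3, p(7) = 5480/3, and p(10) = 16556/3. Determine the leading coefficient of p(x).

Write p(x) = ax^3 + bx^2 + cx + d. Substituting each data point gives a linear system:
  a + b + c + d = 14/3
  64a + 16b + 4c + d = 938/3
  343a + 49b + 7c + d = 5480/3
  1000a + 100b + 10c + d = 16556/3
Solving the system yields a = 6, b = -5, c = 5/3, d = 2.
So p(x) = 6x³ - 5x² + (5/3)x + 2.
The leading coefficient is 6.

6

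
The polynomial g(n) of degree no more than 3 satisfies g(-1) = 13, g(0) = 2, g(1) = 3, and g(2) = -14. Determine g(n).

Write g(n) = an^3 + bn^2 + cn + d. Substituting each data point gives a linear system:
  -a + b - c + d = 13
  d = 2
  a + b + c + d = 3
  8a + 4b + 2c + d = -14
Solving the system yields a = -5, b = 6, c = 0, d = 2.
So g(n) = -5n³ + 6n² + 2.
Check: g(-1) = 13. ✓

g(n) = -5n^3 + 6n^2 + 2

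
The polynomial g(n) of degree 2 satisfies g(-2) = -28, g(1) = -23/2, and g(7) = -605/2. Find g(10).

-610

Write g(n) = an^2 + bn + c. Substituting each data point gives a linear system:
  4a - 2b + c = -28
  a + b + c = -23/2
  49a + 7b + c = -605/2
Solving the system yields a = -6, b = -1/2, c = -5.
So g(n) = -6n² - (1/2)n - 5.
Then g(10) = -610.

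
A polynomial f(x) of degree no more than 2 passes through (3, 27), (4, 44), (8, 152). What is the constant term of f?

Write f(x) = ax^2 + bx + c. Substituting each data point gives a linear system:
  9a + 3b + c = 27
  16a + 4b + c = 44
  64a + 8b + c = 152
Solving the system yields a = 2, b = 3, c = 0.
So f(x) = 2x^2 + 3x.
The constant term is 0.

0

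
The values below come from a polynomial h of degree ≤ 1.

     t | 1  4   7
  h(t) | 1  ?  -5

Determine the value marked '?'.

-2

On equispaced nodes a degree-1 polynomial has vanishing second forward difference, so
  h(1) - 2·h(4) + h(7) = 0.
Substituting the known values and solving for h(4):
  -2·h(4) = 4
  h(4) = -2.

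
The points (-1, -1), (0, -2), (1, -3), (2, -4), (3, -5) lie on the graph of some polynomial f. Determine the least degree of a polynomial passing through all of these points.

Forward differences of the values at s = -1, 0, 1, 2, 3:
  f  : -1  -2  -3  -4  -5
  Δ  : -1  -1  -1  -1
  Δ^2: 0  0  0
  Δ^3: 0  0
  Δ^4: 0
The first differences are constant (-1) and nonzero, while all higher differences vanish, so the minimal degree is 1.

1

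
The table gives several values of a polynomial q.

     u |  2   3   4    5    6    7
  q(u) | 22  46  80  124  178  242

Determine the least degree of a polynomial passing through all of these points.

Forward differences of the values at u = 2, 3, 4, 5, 6, 7:
  q  : 22  46  80  124  178  242
  Δ  : 24  34  44  54  64
  Δ^2: 10  10  10  10
  Δ^3: 0  0  0
  Δ^4: 0  0
  Δ^5: 0
The second differences are constant (10) and nonzero, while all higher differences vanish, so the minimal degree is 2.

2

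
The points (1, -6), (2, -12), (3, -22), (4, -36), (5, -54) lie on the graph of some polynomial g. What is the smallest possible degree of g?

Forward differences of the values at u = 1, 2, 3, 4, 5:
  g  : -6  -12  -22  -36  -54
  Δ  : -6  -10  -14  -18
  Δ^2: -4  -4  -4
  Δ^3: 0  0
  Δ^4: 0
The second differences are constant (-4) and nonzero, while all higher differences vanish, so the minimal degree is 2.

2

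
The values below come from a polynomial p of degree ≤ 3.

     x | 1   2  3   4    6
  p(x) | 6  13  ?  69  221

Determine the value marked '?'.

The 4 known points determine the degree-3 polynomial uniquely.
Write p(x) = ax^3 + bx^2 + cx + d. Substituting each data point gives a linear system:
  a + b + c + d = 6
  8a + 4b + 2c + d = 13
  64a + 16b + 4c + d = 69
  216a + 36b + 6c + d = 221
Solving the system yields a = 1, b = 0, c = 0, d = 5.
So p(x) = x^3 + 5.
Then p(3) = 32.

32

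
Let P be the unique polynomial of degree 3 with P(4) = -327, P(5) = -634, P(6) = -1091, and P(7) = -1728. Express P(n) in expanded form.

Using the Lagrange interpolation formula with nodes 4, 5, 6, 7:
  L_0(n) = (n - 5)(n - 6)(n - 7) / -6
  L_1(n) = (n - 4)(n - 6)(n - 7) / 2
  L_2(n) = (n - 4)(n - 5)(n - 7) / -2
  L_3(n) = (n - 4)(n - 5)(n - 6) / 6
Then P(n) = -327·L_0(n) - 634·L_1(n) - 1091·L_2(n) - 1728·L_3(n).
Expanding and collecting terms gives P(n) = -5n^3 - 2n + 1.
Check: P(6) = -1091. ✓

P(n) = -5n^3 - 2n + 1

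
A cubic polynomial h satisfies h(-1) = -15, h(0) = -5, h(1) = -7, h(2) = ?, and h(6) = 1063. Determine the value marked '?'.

The 4 known points determine the degree-3 polynomial uniquely.
Write h(t) = at^3 + bt^2 + ct + d. Substituting each data point gives a linear system:
  -a + b - c + d = -15
  d = -5
  a + b + c + d = -7
  216a + 36b + 6c + d = 1063
Solving the system yields a = 6, b = -6, c = -2, d = -5.
So h(t) = 6t³ - 6t² - 2t - 5.
Then h(2) = 15.

15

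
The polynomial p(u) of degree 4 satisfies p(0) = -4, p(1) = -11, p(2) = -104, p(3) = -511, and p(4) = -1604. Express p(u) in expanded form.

Write p(u) = au^4 + bu^3 + cu^2 + du + e. Substituting each data point gives a linear system:
  e = -4
  a + b + c + d + e = -11
  16a + 8b + 4c + 2d + e = -104
  81a + 27b + 9c + 3d + e = -511
  256a + 64b + 16c + 4d + e = -1604
Solving the system yields a = -6, b = -2, c = 5, d = -4, e = -4.
So p(u) = -6u^4 - 2u^3 + 5u^2 - 4u - 4.
Check: p(4) = -1604. ✓

p(u) = -6u^4 - 2u^3 + 5u^2 - 4u - 4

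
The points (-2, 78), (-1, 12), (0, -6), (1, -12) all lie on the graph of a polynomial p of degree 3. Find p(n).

Using the Lagrange interpolation formula with nodes -2, -1, 0, 1:
  L_0(n) = (n + 1)n(n - 1) / -6
  L_1(n) = (n + 2)n(n - 1) / 2
  L_2(n) = (n + 2)(n + 1)(n - 1) / -2
  L_3(n) = (n + 2)(n + 1)n / 6
Then p(n) = 78·L_0(n) + 12·L_1(n) - 6·L_2(n) - 12·L_3(n).
Expanding and collecting terms gives p(n) = -6n^3 + 6n^2 - 6n - 6.
Check: p(-1) = 12. ✓

p(n) = -6n^3 + 6n^2 - 6n - 6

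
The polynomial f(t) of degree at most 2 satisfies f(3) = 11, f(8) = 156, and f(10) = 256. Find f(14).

528

Write f(t) = at^2 + bt + c. Substituting each data point gives a linear system:
  9a + 3b + c = 11
  64a + 8b + c = 156
  100a + 10b + c = 256
Solving the system yields a = 3, b = -4, c = -4.
So f(t) = 3t² - 4t - 4.
Then f(14) = 528.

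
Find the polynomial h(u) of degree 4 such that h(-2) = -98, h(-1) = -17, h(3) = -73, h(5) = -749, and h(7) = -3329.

h(u) = -2u^4 + 5u^3 - 5u^2 + u - 4

Write h(u) = au^4 + bu^3 + cu^2 + du + e. Substituting each data point gives a linear system:
  16a - 8b + 4c - 2d + e = -98
  a - b + c - d + e = -17
  81a + 27b + 9c + 3d + e = -73
  625a + 125b + 25c + 5d + e = -749
  2401a + 343b + 49c + 7d + e = -3329
Solving the system yields a = -2, b = 5, c = -5, d = 1, e = -4.
So h(u) = -2u⁴ + 5u³ - 5u² + u - 4.
Check: h(5) = -749. ✓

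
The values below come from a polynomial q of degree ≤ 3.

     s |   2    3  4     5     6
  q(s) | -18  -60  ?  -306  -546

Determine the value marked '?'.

-150

The 4 known points determine the degree-3 polynomial uniquely.
Write q(s) = as^3 + bs^2 + cs + d. Substituting each data point gives a linear system:
  8a + 4b + 2c + d = -18
  27a + 9b + 3c + d = -60
  125a + 25b + 5c + d = -306
  216a + 36b + 6c + d = -546
Solving the system yields a = -3, b = 3, c = 0, d = -6.
So q(s) = -3s^3 + 3s^2 - 6.
Then q(4) = -150.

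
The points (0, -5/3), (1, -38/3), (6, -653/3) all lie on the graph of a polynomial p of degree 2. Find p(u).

Write p(u) = au^2 + bu + c. Substituting each data point gives a linear system:
  c = -5/3
  a + b + c = -38/3
  36a + 6b + c = -653/3
Solving the system yields a = -5, b = -6, c = -5/3.
So p(u) = -5u^2 - 6u - 5/3.
Check: p(6) = -653/3. ✓

p(u) = -5u^2 - 6u - 5/3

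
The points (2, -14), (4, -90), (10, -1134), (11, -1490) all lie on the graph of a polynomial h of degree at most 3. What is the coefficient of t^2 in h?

-1

Write h(t) = at^3 + bt^2 + ct + d. Substituting each data point gives a linear system:
  8a + 4b + 2c + d = -14
  64a + 16b + 4c + d = -90
  1000a + 100b + 10c + d = -1134
  1331a + 121b + 11c + d = -1490
Solving the system yields a = -1, b = -1, c = -4, d = 6.
So h(t) = -t^3 - t^2 - 4t + 6.
The coefficient of t^2 is -1.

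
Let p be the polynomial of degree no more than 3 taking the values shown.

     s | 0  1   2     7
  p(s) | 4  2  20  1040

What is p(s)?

Write p(s) = as^3 + bs^2 + cs + d. Substituting each data point gives a linear system:
  d = 4
  a + b + c + d = 2
  8a + 4b + 2c + d = 20
  343a + 49b + 7c + d = 1040
Solving the system yields a = 3, b = 1, c = -6, d = 4.
So p(s) = 3s^3 + s^2 - 6s + 4.
Check: p(2) = 20. ✓

p(s) = 3s^3 + s^2 - 6s + 4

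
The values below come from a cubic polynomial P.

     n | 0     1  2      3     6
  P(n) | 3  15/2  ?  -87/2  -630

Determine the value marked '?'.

0

The 4 known points determine the degree-3 polynomial uniquely.
Write P(n) = an^3 + bn^2 + cn + d. Substituting each data point gives a linear system:
  d = 3
  a + b + c + d = 15/2
  27a + 9b + 3c + d = -87/2
  216a + 36b + 6c + d = -630
Solving the system yields a = -4, b = 6, c = 5/2, d = 3.
So P(n) = -4n^3 + 6n^2 + (5/2)n + 3.
Then P(2) = 0.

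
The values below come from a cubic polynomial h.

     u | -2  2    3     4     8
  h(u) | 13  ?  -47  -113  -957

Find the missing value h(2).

The 4 known points determine the degree-3 polynomial uniquely.
Write h(u) = au^3 + bu^2 + cu + d. Substituting each data point gives a linear system:
  -8a + 4b - 2c + d = 13
  27a + 9b + 3c + d = -47
  64a + 16b + 4c + d = -113
  512a + 64b + 8c + d = -957
Solving the system yields a = -2, b = 1, c = 1, d = -5.
So h(u) = -2u³ + u² + u - 5.
Then h(2) = -15.

-15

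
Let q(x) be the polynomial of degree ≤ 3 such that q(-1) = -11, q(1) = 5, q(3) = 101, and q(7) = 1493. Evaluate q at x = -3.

Write q(x) = ax^3 + bx^2 + cx + d. Substituting each data point gives a linear system:
  -a + b - c + d = -11
  a + b + c + d = 5
  27a + 9b + 3c + d = 101
  343a + 49b + 7c + d = 1493
Solving the system yields a = 5, b = -5, c = 3, d = 2.
So q(x) = 5x^3 - 5x^2 + 3x + 2.
Then q(-3) = -187.

-187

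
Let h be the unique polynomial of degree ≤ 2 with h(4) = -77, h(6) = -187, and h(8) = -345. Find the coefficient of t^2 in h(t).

-6

Write h(t) = at^2 + bt + c. Substituting each data point gives a linear system:
  16a + 4b + c = -77
  36a + 6b + c = -187
  64a + 8b + c = -345
Solving the system yields a = -6, b = 5, c = -1.
So h(t) = -6t^2 + 5t - 1.
The leading coefficient is -6.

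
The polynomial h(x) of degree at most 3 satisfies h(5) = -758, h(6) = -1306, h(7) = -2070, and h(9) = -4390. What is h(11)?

Write h(x) = ax^3 + bx^2 + cx + d. Substituting each data point gives a linear system:
  125a + 25b + 5c + d = -758
  216a + 36b + 6c + d = -1306
  343a + 49b + 7c + d = -2070
  729a + 81b + 9c + d = -4390
Solving the system yields a = -6, b = 0, c = -2, d = 2.
So h(x) = -6x^3 - 2x + 2.
Then h(11) = -8006.

-8006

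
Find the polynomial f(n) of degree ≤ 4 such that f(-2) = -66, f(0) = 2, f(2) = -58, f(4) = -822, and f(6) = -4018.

Write f(n) = an^4 + bn^3 + cn^2 + dn + e. Substituting each data point gives a linear system:
  16a - 8b + 4c - 2d + e = -66
  e = 2
  16a + 8b + 4c + 2d + e = -58
  256a + 64b + 16c + 4d + e = -822
  1296a + 216b + 36c + 6d + e = -4018
Solving the system yields a = -3, b = 0, c = -4, d = 2, e = 2.
So f(n) = -3n^4 - 4n^2 + 2n + 2.
Check: f(4) = -822. ✓

f(n) = -3n^4 - 4n^2 + 2n + 2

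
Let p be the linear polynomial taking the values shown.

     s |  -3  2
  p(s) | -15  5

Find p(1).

1

Write p(s) = as + b. Substituting each data point gives a linear system:
  -3a + b = -15
  2a + b = 5
Solving the system yields a = 4, b = -3.
So p(s) = 4s - 3.
Then p(1) = 1.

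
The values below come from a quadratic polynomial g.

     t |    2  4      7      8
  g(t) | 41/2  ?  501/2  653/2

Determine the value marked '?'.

165/2

The 3 known points determine the degree-2 polynomial uniquely.
Write g(t) = at^2 + bt + c. Substituting each data point gives a linear system:
  4a + 2b + c = 41/2
  49a + 7b + c = 501/2
  64a + 8b + c = 653/2
Solving the system yields a = 5, b = 1, c = -3/2.
So g(t) = 5t^2 + t - 3/2.
Then g(4) = 165/2.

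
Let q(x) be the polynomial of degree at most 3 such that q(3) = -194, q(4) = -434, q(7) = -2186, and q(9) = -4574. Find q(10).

Using the Lagrange interpolation formula with nodes 3, 4, 7, 9:
  L_0(x) = (x - 4)(x - 7)(x - 9) / -24
  L_1(x) = (x - 3)(x - 7)(x - 9) / 15
  L_2(x) = (x - 3)(x - 4)(x - 9) / -24
  L_3(x) = (x - 3)(x - 4)(x - 7) / 60
Then q(x) = -194·L_0(x) - 434·L_1(x) - 2186·L_2(x) - 4574·L_3(x).
Expanding and collecting terms gives q(x) = -6x³ - 2x² - 4x - 2.
Evaluating at x = 10: q(10) = -6242.

-6242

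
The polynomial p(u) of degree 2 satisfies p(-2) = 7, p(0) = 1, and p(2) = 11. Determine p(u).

Write p(u) = au^2 + bu + c. Substituting each data point gives a linear system:
  4a - 2b + c = 7
  c = 1
  4a + 2b + c = 11
Solving the system yields a = 2, b = 1, c = 1.
So p(u) = 2u² + u + 1.
Check: p(-2) = 7. ✓

p(u) = 2u^2 + u + 1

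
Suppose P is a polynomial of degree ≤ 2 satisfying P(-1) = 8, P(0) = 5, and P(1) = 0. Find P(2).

-7

Forward differences of the values at s = -1, 0, 1:
  P  : 8  5  0
  Δ  : -3  -5
  Δ^2: -2
The second differences are constant, confirming degree 2.
Interpolating (Newton forward form) and evaluating at s = 2 gives P(2) = -7.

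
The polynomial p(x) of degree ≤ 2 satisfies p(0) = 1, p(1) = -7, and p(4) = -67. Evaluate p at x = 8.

Write p(x) = ax^2 + bx + c. Substituting each data point gives a linear system:
  c = 1
  a + b + c = -7
  16a + 4b + c = -67
Solving the system yields a = -3, b = -5, c = 1.
So p(x) = -3x² - 5x + 1.
Then p(8) = -231.

-231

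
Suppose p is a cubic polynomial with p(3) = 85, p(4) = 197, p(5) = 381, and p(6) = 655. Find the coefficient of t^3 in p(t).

Write p(t) = at^3 + bt^2 + ct + d. Substituting each data point gives a linear system:
  27a + 9b + 3c + d = 85
  64a + 16b + 4c + d = 197
  125a + 25b + 5c + d = 381
  216a + 36b + 6c + d = 655
Solving the system yields a = 3, b = 0, c = 1, d = 1.
So p(t) = 3t³ + t + 1.
The leading coefficient is 3.

3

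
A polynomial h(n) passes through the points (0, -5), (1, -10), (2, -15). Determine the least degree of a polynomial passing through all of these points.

Forward differences of the values at n = 0, 1, 2:
  h  : -5  -10  -15
  Δ  : -5  -5
  Δ^2: 0
The first differences are constant (-5) and nonzero, while all higher differences vanish, so the minimal degree is 1.

1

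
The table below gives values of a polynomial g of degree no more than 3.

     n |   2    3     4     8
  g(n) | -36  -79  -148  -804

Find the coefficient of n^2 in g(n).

-4

Write g(n) = an^3 + bn^2 + cn + d. Substituting each data point gives a linear system:
  8a + 4b + 2c + d = -36
  27a + 9b + 3c + d = -79
  64a + 16b + 4c + d = -148
  512a + 64b + 8c + d = -804
Solving the system yields a = -1, b = -4, c = -4, d = -4.
So g(n) = -n³ - 4n² - 4n - 4.
The coefficient of n^2 is -4.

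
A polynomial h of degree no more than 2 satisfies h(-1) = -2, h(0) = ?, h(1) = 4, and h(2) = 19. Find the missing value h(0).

-3

The 3 known points determine the degree-2 polynomial uniquely.
Write h(s) = as^2 + bs + c. Substituting each data point gives a linear system:
  a - b + c = -2
  a + b + c = 4
  4a + 2b + c = 19
Solving the system yields a = 4, b = 3, c = -3.
So h(s) = 4s^2 + 3s - 3.
Then h(0) = -3.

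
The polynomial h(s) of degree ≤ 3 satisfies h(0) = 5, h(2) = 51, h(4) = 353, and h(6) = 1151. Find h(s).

Using the Lagrange interpolation formula with nodes 0, 2, 4, 6:
  L_0(s) = (s - 2)(s - 4)(s - 6) / -48
  L_1(s) = s(s - 4)(s - 6) / 16
  L_2(s) = s(s - 2)(s - 6) / -16
  L_3(s) = s(s - 2)(s - 4) / 48
Then h(s) = 5·L_0(s) + 51·L_1(s) + 353·L_2(s) + 1151·L_3(s).
Expanding and collecting terms gives h(s) = 5s^3 + 2s^2 - s + 5.
Check: h(4) = 353. ✓

h(s) = 5s^3 + 2s^2 - s + 5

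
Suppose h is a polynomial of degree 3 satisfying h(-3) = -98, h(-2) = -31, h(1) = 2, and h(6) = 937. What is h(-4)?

Using the Lagrange interpolation formula with nodes -3, -2, 1, 6:
  L_0(s) = (s + 2)(s - 1)(s - 6) / -36
  L_1(s) = (s + 3)(s - 1)(s - 6) / 24
  L_2(s) = (s + 3)(s + 2)(s - 6) / -60
  L_3(s) = (s + 3)(s + 2)(s - 1) / 360
Then h(s) = -98·L_0(s) - 31·L_1(s) + 2·L_2(s) + 937·L_3(s).
Expanding and collecting terms gives h(s) = 4s^3 + 2s^2 + s - 5.
Evaluating at s = -4: h(-4) = -233.

-233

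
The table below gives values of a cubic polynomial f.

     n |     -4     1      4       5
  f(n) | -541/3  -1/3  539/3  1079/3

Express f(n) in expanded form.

f(n) = 3n^3 - 3n - 1/3

Write f(n) = an^3 + bn^2 + cn + d. Substituting each data point gives a linear system:
  -64a + 16b - 4c + d = -541/3
  a + b + c + d = -1/3
  64a + 16b + 4c + d = 539/3
  125a + 25b + 5c + d = 1079/3
Solving the system yields a = 3, b = 0, c = -3, d = -1/3.
So f(n) = 3n^3 - 3n - 1/3.
Check: f(4) = 539/3. ✓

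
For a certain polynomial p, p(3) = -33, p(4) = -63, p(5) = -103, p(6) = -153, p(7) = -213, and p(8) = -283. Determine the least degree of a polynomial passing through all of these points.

2

Forward differences of the values at s = 3, 4, 5, 6, 7, 8:
  p  : -33  -63  -103  -153  -213  -283
  Δ  : -30  -40  -50  -60  -70
  Δ^2: -10  -10  -10  -10
  Δ^3: 0  0  0
  Δ^4: 0  0
  Δ^5: 0
The second differences are constant (-10) and nonzero, while all higher differences vanish, so the minimal degree is 2.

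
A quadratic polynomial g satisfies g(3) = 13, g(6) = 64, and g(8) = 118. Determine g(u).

g(u) = 2u^2 - u - 2

Write g(u) = au^2 + bu + c. Substituting each data point gives a linear system:
  9a + 3b + c = 13
  36a + 6b + c = 64
  64a + 8b + c = 118
Solving the system yields a = 2, b = -1, c = -2.
So g(u) = 2u^2 - u - 2.
Check: g(6) = 64. ✓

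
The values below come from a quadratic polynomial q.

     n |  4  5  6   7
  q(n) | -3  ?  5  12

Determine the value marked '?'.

On equispaced nodes a degree-2 polynomial has vanishing third forward difference, so
  - q(4) + 3·q(5) - 3·q(6) + q(7) = 0.
Substituting the known values and solving for q(5):
  3·q(5) = 0
  q(5) = 0.

0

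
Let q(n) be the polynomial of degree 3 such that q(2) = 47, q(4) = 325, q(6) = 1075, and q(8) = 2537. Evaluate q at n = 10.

4951

Using the Lagrange interpolation formula with nodes 2, 4, 6, 8:
  L_0(n) = (n - 4)(n - 6)(n - 8) / -48
  L_1(n) = (n - 2)(n - 6)(n - 8) / 16
  L_2(n) = (n - 2)(n - 4)(n - 8) / -16
  L_3(n) = (n - 2)(n - 4)(n - 6) / 48
Then q(n) = 47·L_0(n) + 325·L_1(n) + 1075·L_2(n) + 2537·L_3(n).
Expanding and collecting terms gives q(n) = 5n^3 - n^2 + 5n + 1.
Evaluating at n = 10: q(10) = 4951.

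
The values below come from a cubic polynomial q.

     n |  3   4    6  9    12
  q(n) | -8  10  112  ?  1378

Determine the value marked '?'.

The 4 known points determine the degree-3 polynomial uniquely.
Write q(n) = an^3 + bn^2 + cn + d. Substituting each data point gives a linear system:
  27a + 9b + 3c + d = -8
  64a + 16b + 4c + d = 10
  216a + 36b + 6c + d = 112
  1728a + 144b + 12c + d = 1378
Solving the system yields a = 1, b = -2, c = -5, d = -2.
So q(n) = n^3 - 2n^2 - 5n - 2.
Then q(9) = 520.

520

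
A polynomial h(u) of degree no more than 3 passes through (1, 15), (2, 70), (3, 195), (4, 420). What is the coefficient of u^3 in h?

5

Write h(u) = au^3 + bu^2 + cu + d. Substituting each data point gives a linear system:
  a + b + c + d = 15
  8a + 4b + 2c + d = 70
  27a + 9b + 3c + d = 195
  64a + 16b + 4c + d = 420
Solving the system yields a = 5, b = 5, c = 5, d = 0.
So h(u) = 5u³ + 5u² + 5u.
The leading coefficient is 5.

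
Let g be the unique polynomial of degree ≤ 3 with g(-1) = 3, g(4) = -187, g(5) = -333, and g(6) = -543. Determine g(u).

g(u) = -2u^3 - 2u^2 - 6u - 3

Write g(u) = au^3 + bu^2 + cu + d. Substituting each data point gives a linear system:
  -a + b - c + d = 3
  64a + 16b + 4c + d = -187
  125a + 25b + 5c + d = -333
  216a + 36b + 6c + d = -543
Solving the system yields a = -2, b = -2, c = -6, d = -3.
So g(u) = -2u^3 - 2u^2 - 6u - 3.
Check: g(6) = -543. ✓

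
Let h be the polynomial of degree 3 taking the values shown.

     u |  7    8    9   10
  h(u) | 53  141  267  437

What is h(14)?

1677

Using the Lagrange interpolation formula with nodes 7, 8, 9, 10:
  L_0(u) = (u - 8)(u - 9)(u - 10) / -6
  L_1(u) = (u - 7)(u - 9)(u - 10) / 2
  L_2(u) = (u - 7)(u - 8)(u - 10) / -2
  L_3(u) = (u - 7)(u - 8)(u - 9) / 6
Then h(u) = 53·L_0(u) + 141·L_1(u) + 267·L_2(u) + 437·L_3(u).
Expanding and collecting terms gives h(u) = u^3 - 5u^2 - 6u - 3.
Evaluating at u = 14: h(14) = 1677.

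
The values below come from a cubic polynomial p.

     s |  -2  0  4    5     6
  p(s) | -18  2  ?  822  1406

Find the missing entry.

The 4 known points determine the degree-3 polynomial uniquely.
Write p(s) = as^3 + bs^2 + cs + d. Substituting each data point gives a linear system:
  -8a + 4b - 2c + d = -18
  d = 2
  125a + 25b + 5c + d = 822
  216a + 36b + 6c + d = 1406
Solving the system yields a = 6, b = 4, c = -6, d = 2.
So p(s) = 6s^3 + 4s^2 - 6s + 2.
Then p(4) = 426.

426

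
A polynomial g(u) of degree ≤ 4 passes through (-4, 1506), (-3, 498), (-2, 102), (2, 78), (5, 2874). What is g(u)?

g(u) = 5u^4 - 3u^3 + 4u^2 + 6u - 6

Write g(u) = au^4 + bu^3 + cu^2 + du + e. Substituting each data point gives a linear system:
  256a - 64b + 16c - 4d + e = 1506
  81a - 27b + 9c - 3d + e = 498
  16a - 8b + 4c - 2d + e = 102
  16a + 8b + 4c + 2d + e = 78
  625a + 125b + 25c + 5d + e = 2874
Solving the system yields a = 5, b = -3, c = 4, d = 6, e = -6.
So g(u) = 5u^4 - 3u^3 + 4u^2 + 6u - 6.
Check: g(-3) = 498. ✓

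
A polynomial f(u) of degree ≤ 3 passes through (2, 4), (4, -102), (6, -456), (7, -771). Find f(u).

f(u) = -3u^3 + 5u^2 + u + 6

Using the Lagrange interpolation formula with nodes 2, 4, 6, 7:
  L_0(u) = (u - 4)(u - 6)(u - 7) / -40
  L_1(u) = (u - 2)(u - 6)(u - 7) / 12
  L_2(u) = (u - 2)(u - 4)(u - 7) / -8
  L_3(u) = (u - 2)(u - 4)(u - 6) / 15
Then f(u) = 4·L_0(u) - 102·L_1(u) - 456·L_2(u) - 771·L_3(u).
Expanding and collecting terms gives f(u) = -3u^3 + 5u^2 + u + 6.
Check: f(2) = 4. ✓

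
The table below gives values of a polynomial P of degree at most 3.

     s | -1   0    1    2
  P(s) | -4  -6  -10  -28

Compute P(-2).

8

Write P(s) = as^3 + bs^2 + cs + d. Substituting each data point gives a linear system:
  -a + b - c + d = -4
  d = -6
  a + b + c + d = -10
  8a + 4b + 2c + d = -28
Solving the system yields a = -2, b = -1, c = -1, d = -6.
So P(s) = -2s³ - s² - s - 6.
Then P(-2) = 8.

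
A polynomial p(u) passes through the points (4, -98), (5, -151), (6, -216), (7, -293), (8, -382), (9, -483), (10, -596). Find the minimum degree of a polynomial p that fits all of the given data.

Forward differences of the values at u = 4, 5, 6, 7, 8, 9, 10:
  p  : -98  -151  -216  -293  -382  -483  -596
  Δ  : -53  -65  -77  -89  -101  -113
  Δ^2: -12  -12  -12  -12  -12
  Δ^3: 0  0  0  0
  Δ^4: 0  0  0
  Δ^5: 0  0
  Δ^6: 0
The second differences are constant (-12) and nonzero, while all higher differences vanish, so the minimal degree is 2.

2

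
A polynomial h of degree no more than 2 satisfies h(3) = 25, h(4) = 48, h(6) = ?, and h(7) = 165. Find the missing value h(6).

118

The 3 known points determine the degree-2 polynomial uniquely.
Write h(x) = ax^2 + bx + c. Substituting each data point gives a linear system:
  9a + 3b + c = 25
  16a + 4b + c = 48
  49a + 7b + c = 165
Solving the system yields a = 4, b = -5, c = 4.
So h(x) = 4x^2 - 5x + 4.
Then h(6) = 118.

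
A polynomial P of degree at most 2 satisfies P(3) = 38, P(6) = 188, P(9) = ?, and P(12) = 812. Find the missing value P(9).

The 3 known points determine the degree-2 polynomial uniquely.
Write P(n) = an^2 + bn + c. Substituting each data point gives a linear system:
  9a + 3b + c = 38
  36a + 6b + c = 188
  144a + 12b + c = 812
Solving the system yields a = 6, b = -4, c = -4.
So P(n) = 6n² - 4n - 4.
Then P(9) = 446.

446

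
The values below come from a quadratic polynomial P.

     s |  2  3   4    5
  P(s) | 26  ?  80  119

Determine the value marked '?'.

The 3 known points determine the degree-2 polynomial uniquely.
Write P(s) = as^2 + bs + c. Substituting each data point gives a linear system:
  4a + 2b + c = 26
  16a + 4b + c = 80
  25a + 5b + c = 119
Solving the system yields a = 4, b = 3, c = 4.
So P(s) = 4s^2 + 3s + 4.
Then P(3) = 49.

49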